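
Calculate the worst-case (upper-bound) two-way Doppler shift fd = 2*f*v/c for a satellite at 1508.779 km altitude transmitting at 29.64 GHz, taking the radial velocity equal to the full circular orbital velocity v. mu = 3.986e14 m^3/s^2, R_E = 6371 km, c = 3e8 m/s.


r = 7.879779e+06 m
v = sqrt(mu/r) = 7112.3256 m/s (worst-case radial velocity)
f = 29.64 GHz = 2.964e+10 Hz
fd = 2*f*v/c = 2*2.964e+10*7112.3256/3.0e+08
fd = 1.4053955e+06 Hz

1.4054e+06 Hz


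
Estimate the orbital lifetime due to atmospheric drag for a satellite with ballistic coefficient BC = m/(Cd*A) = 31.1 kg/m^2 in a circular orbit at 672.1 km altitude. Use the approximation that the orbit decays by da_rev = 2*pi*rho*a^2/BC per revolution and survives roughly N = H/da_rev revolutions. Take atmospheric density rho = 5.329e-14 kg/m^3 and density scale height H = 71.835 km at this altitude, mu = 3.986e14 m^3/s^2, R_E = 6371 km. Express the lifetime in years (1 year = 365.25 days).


a = R_E + alt = 7043.1000 km = 7.0431e+06 m
da_rev = 2*pi*rho*a^2/BC = 2*pi*5.329e-14*(7.0431e+06)^2/31.1 = 0.534063514 m per revolution
N = H/da_rev = 71835.0000 m / 0.534063514 m = 134506.4737 revolutions
P = 2*pi*sqrt(a^3/mu) = 5882.4332 s
lifetime = N*P = 134506.4737 * 5882.4332 = 7.9122534e+08 s = 9157.7008 days
years = 9157.7008 / 365.25 = 25.0724 years

25.0724 years


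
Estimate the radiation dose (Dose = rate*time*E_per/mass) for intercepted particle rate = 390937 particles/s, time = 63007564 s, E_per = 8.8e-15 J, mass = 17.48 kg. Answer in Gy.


Total energy deposited = rate * time * E_per
  = 390937 * 63007564 * 8.8e-15 = 0.2167615 J
Dose = E_total / mass = 0.2167615 / 17.48
Dose = 0.01240054 Gy

0.0124 Gy


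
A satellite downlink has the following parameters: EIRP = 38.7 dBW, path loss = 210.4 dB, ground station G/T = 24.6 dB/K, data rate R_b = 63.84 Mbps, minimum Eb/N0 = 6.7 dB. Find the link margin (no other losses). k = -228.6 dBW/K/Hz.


C/N0 = EIRP - FSPL + G/T - k = 38.7 - 210.4 + 24.6 - (-228.6)
C/N0 = 81.5000 dB-Hz
R_b = 63.84 Mbps = 6.384e+07 bps -> 10*log10(R_b) = 78.0509 dB-Hz
Eb/N0 = C/N0 - 10*log10(R_b) = 81.5000 - 78.0509 = 3.4491 dB
Margin = Eb/N0 - Eb/N0_req = 3.4491 - 6.7 = -3.2509 dB (negative margin: link does not close)

-3.2509 dB


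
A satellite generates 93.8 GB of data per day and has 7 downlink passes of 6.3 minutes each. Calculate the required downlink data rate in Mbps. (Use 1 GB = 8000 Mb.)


total contact time = 7 * 6.3 * 60 = 2646.0000 s
data = 93.8 GB = 750400.0000 Mb
rate = 750400.0000 / 2646.0000 = 283.5979 Mbps

283.5979 Mbps


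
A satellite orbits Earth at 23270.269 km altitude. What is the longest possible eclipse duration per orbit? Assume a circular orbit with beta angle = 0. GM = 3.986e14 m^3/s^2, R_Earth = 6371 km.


r = 29641.2690 km
T = 846.4575 min
Eclipse fraction = arcsin(R_E/r)/pi = arcsin(6371.0000/29641.2690)/pi
= arcsin(0.2149368)/pi = 0.06895456
Eclipse duration = 0.06895456 * 846.4575 = 58.3671 min

58.3671 minutes


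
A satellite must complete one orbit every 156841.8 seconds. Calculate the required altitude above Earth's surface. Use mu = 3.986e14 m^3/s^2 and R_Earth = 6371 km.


T = 156841.8 s
r = (mu*T^2/(4*pi^2))^(1/3) = (3.986e14 * 156841.8^2 / (4*pi^2))^(1/3)
r = 6.2858942e+07 m = 62858.9416 km
alt = r - R_E = 62858.9416 - 6371 = 56487.9416 km

56487.9416 km


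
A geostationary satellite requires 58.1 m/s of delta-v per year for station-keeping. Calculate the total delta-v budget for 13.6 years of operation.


dV = rate * years = 58.1 * 13.6
dV = 790.1600 m/s

790.1600 m/s


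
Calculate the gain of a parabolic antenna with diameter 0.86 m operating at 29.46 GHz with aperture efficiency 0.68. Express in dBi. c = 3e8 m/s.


lambda = c/f = 3e8 / 2.946e+10 = 0.0101833 m
G = eta*(pi*D/lambda)^2 = 0.68*(pi*0.86/0.0101833)^2
G = 47866.1543 (linear)
G = 10*log10(47866.1543) = 46.8003 dBi

46.8003 dBi


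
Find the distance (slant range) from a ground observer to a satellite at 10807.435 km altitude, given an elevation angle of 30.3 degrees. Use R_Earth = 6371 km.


h = 10807.435 km, el = 30.3 deg
d = -R_E*sin(el) + sqrt((R_E*sin(el))^2 + 2*R_E*h + h^2)
d = -6371.0000*sin(0.5288348) + sqrt((6371.0000*0.5045276)^2 + 2*6371.0000*10807.435 + 10807.435^2)
d = 13059.5909 km

13059.5909 km


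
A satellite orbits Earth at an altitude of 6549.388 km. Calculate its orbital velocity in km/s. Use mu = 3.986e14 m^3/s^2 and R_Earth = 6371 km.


r = R_E + alt = 6371.0 + 6549.388 = 12920.3880 km = 1.2920388e+07 m
v = sqrt(mu/r) = sqrt(3.986e14 / 1.2920388e+07) = 5554.3196 m/s = 5.5543 km/s

5.5543 km/s


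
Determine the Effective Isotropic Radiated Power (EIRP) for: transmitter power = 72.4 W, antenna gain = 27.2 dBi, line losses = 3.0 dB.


Pt = 72.4 W = 18.5974 dBW
EIRP = Pt_dBW + Gt - losses = 18.5974 + 27.2 - 3.0 = 42.7974 dBW

42.7974 dBW


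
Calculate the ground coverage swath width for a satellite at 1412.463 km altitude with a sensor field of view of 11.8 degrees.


FOV = 11.8 deg = 0.2059489 rad
swath = 2 * alt * tan(FOV/2) = 2 * 1412.463 * tan(0.1029744)
swath = 2 * 1412.463 * 0.1033399
swath = 291.9277 km

291.9277 km


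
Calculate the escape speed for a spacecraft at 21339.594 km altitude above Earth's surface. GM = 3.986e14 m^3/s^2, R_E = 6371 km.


r = 6371.0 + 21339.594 = 27710.5940 km = 2.7710594e+07 m
v_esc = sqrt(2*mu/r) = sqrt(2*3.986e14 / 2.7710594e+07)
v_esc = 5363.6537 m/s = 5.3637 km/s

5.3637 km/s


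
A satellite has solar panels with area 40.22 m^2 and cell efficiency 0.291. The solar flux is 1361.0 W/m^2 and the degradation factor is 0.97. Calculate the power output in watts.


P = area * eta * S * degradation
P = 40.22 * 0.291 * 1361.0 * 0.97
P = 15451.2961 W

15451.2961 W


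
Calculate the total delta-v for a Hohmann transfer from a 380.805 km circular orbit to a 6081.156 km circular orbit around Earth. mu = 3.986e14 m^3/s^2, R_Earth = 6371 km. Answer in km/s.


r1 = 6751.8050 km = 6.751805e+06 m
r2 = 12452.1560 km = 1.2452156e+07 m
dv1 = sqrt(mu/r1)*(sqrt(2*r2/(r1+r2)) - 1) = 1066.3562 m/s
dv2 = sqrt(mu/r2)*(1 - sqrt(2*r1/(r1+r2))) = 913.4430 m/s
total dv = |dv1| + |dv2| = 1066.3562 + 913.4430 = 1979.7992 m/s = 1.9798 km/s

1.9798 km/s


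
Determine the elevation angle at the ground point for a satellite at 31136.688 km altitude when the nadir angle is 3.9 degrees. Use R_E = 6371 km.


r = R_E + alt = 37507.6880 km
Law of sines in the satellite / Earth-center / ground-point triangle:
  sin(nadir)/R_E = sin(90 + el)/r  =>  cos(el) = (r/R_E)*sin(nadir)
cos(el) = (37507.6880 / 6371.0000) * sin(3.9 deg) = 0.4004232
el = arccos(0.4004232) = 66.3954 deg
(Earth-central angle = 90 - nadir - el = 19.7046 deg)

66.3954 degrees


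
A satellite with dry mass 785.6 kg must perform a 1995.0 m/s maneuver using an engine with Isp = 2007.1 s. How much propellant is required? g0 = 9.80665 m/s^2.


ve = Isp * g0 = 2007.1 * 9.80665 = 19682.927215 m/s
mass ratio = exp(dv/ve) = exp(1995.0/19682.927215) = 1.10667152
m_prop = m_dry * (mr - 1) = 785.6 * (1.10667152 - 1)
m_prop = 83.8011 kg

83.8011 kg


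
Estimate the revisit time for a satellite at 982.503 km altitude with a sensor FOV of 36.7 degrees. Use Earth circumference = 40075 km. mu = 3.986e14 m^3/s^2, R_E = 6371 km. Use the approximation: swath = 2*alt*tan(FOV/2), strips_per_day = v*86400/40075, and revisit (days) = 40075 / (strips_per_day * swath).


swath = 2*982.503*tan(0.3202679) = 651.7665 km
v = sqrt(mu/r) = 7362.4356 m/s = 7.3624 km/s
strips/day = v*86400/40075 = 7.3624*86400/40075 = 15.8731
coverage/day = strips * swath = 15.8731 * 651.7665 = 10345.5540 km
revisit = 40075 / 10345.5540 = 3.8736 days

3.8736 days


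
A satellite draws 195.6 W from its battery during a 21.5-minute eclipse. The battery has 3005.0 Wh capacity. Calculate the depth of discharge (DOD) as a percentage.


E_used = P * t / 60 = 195.6 * 21.5 / 60 = 70.0900 Wh
DOD = E_used / E_total * 100 = 70.0900 / 3005.0 * 100
DOD = 2.3324 %

2.3324 %


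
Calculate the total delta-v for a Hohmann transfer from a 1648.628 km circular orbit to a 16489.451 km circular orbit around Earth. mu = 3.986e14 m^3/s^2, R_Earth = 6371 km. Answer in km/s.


r1 = 8019.6280 km = 8.019628e+06 m
r2 = 22860.4510 km = 2.2860451e+07 m
dv1 = sqrt(mu/r1)*(sqrt(2*r2/(r1+r2)) - 1) = 1528.4286 m/s
dv2 = sqrt(mu/r2)*(1 - sqrt(2*r1/(r1+r2))) = 1166.2760 m/s
total dv = |dv1| + |dv2| = 1528.4286 + 1166.2760 = 2694.7046 m/s = 2.6947 km/s

2.6947 km/s


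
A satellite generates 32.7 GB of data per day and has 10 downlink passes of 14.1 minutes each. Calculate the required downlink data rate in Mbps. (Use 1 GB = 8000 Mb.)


total contact time = 10 * 14.1 * 60 = 8460.0000 s
data = 32.7 GB = 261600.0000 Mb
rate = 261600.0000 / 8460.0000 = 30.9220 Mbps

30.9220 Mbps


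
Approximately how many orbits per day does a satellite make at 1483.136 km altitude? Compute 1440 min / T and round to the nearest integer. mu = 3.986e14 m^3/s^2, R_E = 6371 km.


r = 7.854136e+06 m
T = 2*pi*sqrt(r^3/mu) = 6927.2179 s = 115.4536 min
revs/day = 1440 / 115.4536 = 12.4725
Rounded: 12 revolutions per day

12 revolutions per day


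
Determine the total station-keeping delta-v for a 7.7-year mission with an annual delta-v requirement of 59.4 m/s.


dV = rate * years = 59.4 * 7.7
dV = 457.3800 m/s

457.3800 m/s


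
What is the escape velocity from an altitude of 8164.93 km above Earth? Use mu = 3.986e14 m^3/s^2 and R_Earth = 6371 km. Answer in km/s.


r = 6371.0 + 8164.93 = 14535.9300 km = 1.453593e+07 m
v_esc = sqrt(2*mu/r) = sqrt(2*3.986e14 / 1.453593e+07)
v_esc = 7405.6338 m/s = 7.4056 km/s

7.4056 km/s


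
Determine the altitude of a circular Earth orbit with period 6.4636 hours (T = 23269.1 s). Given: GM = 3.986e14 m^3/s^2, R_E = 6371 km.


T = 23269.1 s
r = (mu*T^2/(4*pi^2))^(1/3) = (3.986e14 * 23269.1^2 / (4*pi^2))^(1/3)
r = 1.76162e+07 m = 17616.2004 km
alt = r - R_E = 17616.2004 - 6371 = 11245.2004 km

11245.2004 km


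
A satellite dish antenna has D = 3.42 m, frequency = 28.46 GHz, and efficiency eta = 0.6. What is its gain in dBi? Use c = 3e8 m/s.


lambda = c/f = 3e8 / 2.846e+10 = 0.01054111 m
G = eta*(pi*D/lambda)^2 = 0.6*(pi*3.42/0.01054111)^2
G = 623347.8845 (linear)
G = 10*log10(623347.8845) = 57.9473 dBi

57.9473 dBi


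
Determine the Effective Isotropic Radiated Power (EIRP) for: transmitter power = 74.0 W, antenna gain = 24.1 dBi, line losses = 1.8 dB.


Pt = 74.0 W = 18.6923 dBW
EIRP = Pt_dBW + Gt - losses = 18.6923 + 24.1 - 1.8 = 40.9923 dBW

40.9923 dBW


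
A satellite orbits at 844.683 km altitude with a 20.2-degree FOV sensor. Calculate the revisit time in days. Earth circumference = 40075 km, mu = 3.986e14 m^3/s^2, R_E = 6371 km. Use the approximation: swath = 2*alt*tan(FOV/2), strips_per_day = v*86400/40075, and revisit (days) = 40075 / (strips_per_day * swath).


swath = 2*844.683*tan(0.1762783) = 300.9219 km
v = sqrt(mu/r) = 7432.4145 m/s = 7.4324 km/s
strips/day = v*86400/40075 = 7.4324*86400/40075 = 16.0240
coverage/day = strips * swath = 16.0240 * 300.9219 = 4821.9639 km
revisit = 40075 / 4821.9639 = 8.3109 days

8.3109 days


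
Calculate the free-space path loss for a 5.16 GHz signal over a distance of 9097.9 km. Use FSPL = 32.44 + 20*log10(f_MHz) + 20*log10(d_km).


f = 5.16 GHz = 5160.0000 MHz
d = 9097.9 km
FSPL = 32.44 + 20*log10(5160.0000) + 20*log10(9097.9)
FSPL = 32.44 + 74.2530 + 79.1788
FSPL = 185.8718 dB

185.8718 dB


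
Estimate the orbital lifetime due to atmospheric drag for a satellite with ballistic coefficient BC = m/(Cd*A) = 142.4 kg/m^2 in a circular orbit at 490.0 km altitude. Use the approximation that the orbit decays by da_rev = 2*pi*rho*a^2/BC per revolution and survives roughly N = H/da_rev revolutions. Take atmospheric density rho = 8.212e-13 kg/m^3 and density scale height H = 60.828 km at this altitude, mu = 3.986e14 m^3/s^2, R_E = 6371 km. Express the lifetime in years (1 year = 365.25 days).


a = R_E + alt = 6861.0000 km = 6.861e+06 m
da_rev = 2*pi*rho*a^2/BC = 2*pi*8.212e-13*(6.861e+06)^2/142.4 = 1.705665 m per revolution
N = H/da_rev = 60828.0000 m / 1.705665 m = 35662.3435 revolutions
P = 2*pi*sqrt(a^3/mu) = 5655.7779 s
lifetime = N*P = 35662.3435 * 5655.7779 = 2.016983e+08 s = 2334.4710 days
years = 2334.4710 / 365.25 = 6.3914 years

6.3914 years


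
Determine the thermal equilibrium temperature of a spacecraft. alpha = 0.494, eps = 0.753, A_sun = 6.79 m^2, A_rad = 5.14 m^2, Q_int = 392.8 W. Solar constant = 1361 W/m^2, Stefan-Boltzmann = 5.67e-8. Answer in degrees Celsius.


Numerator = alpha*S*A_sun + Q_int = 0.494*1361*6.79 + 392.8 = 4957.9479 W
Denominator = eps*sigma*A_rad = 0.753*5.67e-8*5.14 = 2.1945281e-07 W/K^4
T^4 = 2.2592318e+10 K^4
T = 387.6950 K = 114.5450 C

114.5450 degrees Celsius


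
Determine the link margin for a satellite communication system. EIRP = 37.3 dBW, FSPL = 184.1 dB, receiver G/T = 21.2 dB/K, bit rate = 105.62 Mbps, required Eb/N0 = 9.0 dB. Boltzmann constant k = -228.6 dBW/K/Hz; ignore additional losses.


C/N0 = EIRP - FSPL + G/T - k = 37.3 - 184.1 + 21.2 - (-228.6)
C/N0 = 103.0000 dB-Hz
R_b = 105.62 Mbps = 1.0562e+08 bps -> 10*log10(R_b) = 80.2375 dB-Hz
Eb/N0 = C/N0 - 10*log10(R_b) = 103.0000 - 80.2375 = 22.7625 dB
Margin = Eb/N0 - Eb/N0_req = 22.7625 - 9.0 = 13.7625 dB (link closes)

13.7625 dB


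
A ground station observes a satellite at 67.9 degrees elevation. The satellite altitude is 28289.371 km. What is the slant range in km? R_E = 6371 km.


h = 28289.371 km, el = 67.9 deg
d = -R_E*sin(el) + sqrt((R_E*sin(el))^2 + 2*R_E*h + h^2)
d = -6371.0000*sin(1.1851) + sqrt((6371.0000*0.9265286)^2 + 2*6371.0000*28289.371 + 28289.371^2)
d = 28674.4786 km

28674.4786 km


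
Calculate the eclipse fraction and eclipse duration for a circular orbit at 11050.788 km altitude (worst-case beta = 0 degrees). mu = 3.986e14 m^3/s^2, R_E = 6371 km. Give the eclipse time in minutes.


r = 17421.7880 km
T = 381.4161 min
Eclipse fraction = arcsin(R_E/r)/pi = arcsin(6371.0000/17421.7880)/pi
= arcsin(0.3656915)/pi = 0.1191675
Eclipse duration = 0.1191675 * 381.4161 = 45.4524 min

45.4524 minutes


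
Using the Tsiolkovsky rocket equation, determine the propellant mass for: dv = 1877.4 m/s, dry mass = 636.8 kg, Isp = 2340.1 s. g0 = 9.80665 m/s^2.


ve = Isp * g0 = 2340.1 * 9.80665 = 22948.541665 m/s
mass ratio = exp(dv/ve) = exp(1877.4/22948.541665) = 1.08524864
m_prop = m_dry * (mr - 1) = 636.8 * (1.08524864 - 1)
m_prop = 54.2863 kg

54.2863 kg


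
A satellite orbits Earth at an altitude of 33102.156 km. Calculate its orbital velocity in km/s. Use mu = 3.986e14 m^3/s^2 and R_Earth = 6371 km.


r = R_E + alt = 6371.0 + 33102.156 = 39473.1560 km = 3.9473156e+07 m
v = sqrt(mu/r) = sqrt(3.986e14 / 3.9473156e+07) = 3177.7353 m/s = 3.1777 km/s

3.1777 km/s


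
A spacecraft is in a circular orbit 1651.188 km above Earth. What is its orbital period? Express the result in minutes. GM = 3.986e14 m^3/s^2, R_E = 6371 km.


r = 8022.1880 km = 8.022188e+06 m
T = 2*pi*sqrt(r^3/mu) = 2*pi*sqrt(5.1627192e+20 / 3.986e14)
T = 7150.7316 s = 119.1789 min

119.1789 minutes


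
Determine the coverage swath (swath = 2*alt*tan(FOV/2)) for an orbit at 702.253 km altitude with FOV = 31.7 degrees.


FOV = 31.7 deg = 0.5532694 rad
swath = 2 * alt * tan(FOV/2) = 2 * 702.253 * tan(0.2766347)
swath = 2 * 702.253 * 0.2839143
swath = 398.7593 km

398.7593 km


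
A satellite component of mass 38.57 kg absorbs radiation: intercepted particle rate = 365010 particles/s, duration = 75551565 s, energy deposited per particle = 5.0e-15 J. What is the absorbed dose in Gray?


Total energy deposited = rate * time * E_per
  = 365010 * 75551565 * 5.0e-15 = 0.1378854 J
Dose = E_total / mass = 0.1378854 / 38.57
Dose = 0.003574939 Gy

0.0036 Gy


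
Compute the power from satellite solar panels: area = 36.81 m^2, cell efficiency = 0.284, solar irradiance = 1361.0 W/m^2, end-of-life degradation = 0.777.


P = area * eta * S * degradation
P = 36.81 * 0.284 * 1361.0 * 0.777
P = 11055.1159 W

11055.1159 W


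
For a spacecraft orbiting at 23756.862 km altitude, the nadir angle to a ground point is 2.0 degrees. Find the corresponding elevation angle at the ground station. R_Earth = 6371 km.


r = R_E + alt = 30127.8620 km
Law of sines in the satellite / Earth-center / ground-point triangle:
  sin(nadir)/R_E = sin(90 + el)/r  =>  cos(el) = (r/R_E)*sin(nadir)
cos(el) = (30127.8620 / 6371.0000) * sin(2.0 deg) = 0.1650364
el = arccos(0.1650364) = 80.5006 deg
(Earth-central angle = 90 - nadir - el = 7.4994 deg)

80.5006 degrees


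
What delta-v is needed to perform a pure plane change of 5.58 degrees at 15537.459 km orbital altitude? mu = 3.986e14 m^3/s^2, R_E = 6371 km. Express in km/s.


r = 21908.4590 km = 2.1908459e+07 m
V = sqrt(mu/r) = 4265.4291 m/s
di = 5.58 deg = 0.09738937 rad
dV = 2*V*sin(di/2) = 2*4265.4291*sin(0.04869469)
dV = 415.2433 m/s = 0.4152433 km/s

0.4152 km/s


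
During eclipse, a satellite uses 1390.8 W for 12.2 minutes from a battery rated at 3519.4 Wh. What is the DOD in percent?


E_used = P * t / 60 = 1390.8 * 12.2 / 60 = 282.7960 Wh
DOD = E_used / E_total * 100 = 282.7960 / 3519.4 * 100
DOD = 8.0353 %

8.0353 %


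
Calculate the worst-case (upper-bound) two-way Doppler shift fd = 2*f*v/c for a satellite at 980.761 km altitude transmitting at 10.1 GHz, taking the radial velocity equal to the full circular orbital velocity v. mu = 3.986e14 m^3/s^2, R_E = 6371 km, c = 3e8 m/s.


r = 7.351761e+06 m
v = sqrt(mu/r) = 7363.3078 m/s (worst-case radial velocity)
f = 10.1 GHz = 1.01e+10 Hz
fd = 2*f*v/c = 2*1.01e+10*7363.3078/3.0e+08
fd = 495796.0608 Hz

495796.0608 Hz


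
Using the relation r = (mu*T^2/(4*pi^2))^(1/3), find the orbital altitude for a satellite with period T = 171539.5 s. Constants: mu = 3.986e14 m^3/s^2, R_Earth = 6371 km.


T = 171539.5 s
r = (mu*T^2/(4*pi^2))^(1/3) = (3.986e14 * 171539.5^2 / (4*pi^2))^(1/3)
r = 6.6727053e+07 m = 66727.0532 km
alt = r - R_E = 66727.0532 - 6371 = 60356.0532 km

60356.0532 km


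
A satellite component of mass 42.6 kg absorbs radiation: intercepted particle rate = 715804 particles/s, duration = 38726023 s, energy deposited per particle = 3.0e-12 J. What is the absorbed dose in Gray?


Total energy deposited = rate * time * E_per
  = 715804 * 38726023 * 3.0e-12 = 83.1607 J
Dose = E_total / mass = 83.1607 / 42.6
Dose = 1.9521 Gy

1.9521 Gy


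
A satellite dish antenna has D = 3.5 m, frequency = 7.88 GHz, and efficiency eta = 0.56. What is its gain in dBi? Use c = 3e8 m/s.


lambda = c/f = 3e8 / 7.88e+09 = 0.03807107 m
G = eta*(pi*D/lambda)^2 = 0.56*(pi*3.5/0.03807107)^2
G = 46712.5727 (linear)
G = 10*log10(46712.5727) = 46.6943 dBi

46.6943 dBi


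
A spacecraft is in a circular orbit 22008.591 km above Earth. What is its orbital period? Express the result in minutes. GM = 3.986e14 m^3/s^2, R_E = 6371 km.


r = 28379.5910 km = 2.8379591e+07 m
T = 2*pi*sqrt(r^3/mu) = 2*pi*sqrt(2.2856956e+22 / 3.986e14)
T = 47579.5598 s = 792.9927 min

792.9927 minutes


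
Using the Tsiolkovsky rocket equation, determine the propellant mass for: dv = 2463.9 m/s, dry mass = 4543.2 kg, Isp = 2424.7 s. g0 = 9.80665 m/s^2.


ve = Isp * g0 = 2424.7 * 9.80665 = 23778.184255 m/s
mass ratio = exp(dv/ve) = exp(2463.9/23778.184255) = 1.10917910
m_prop = m_dry * (mr - 1) = 4543.2 * (1.10917910 - 1)
m_prop = 496.0225 kg

496.0225 kg


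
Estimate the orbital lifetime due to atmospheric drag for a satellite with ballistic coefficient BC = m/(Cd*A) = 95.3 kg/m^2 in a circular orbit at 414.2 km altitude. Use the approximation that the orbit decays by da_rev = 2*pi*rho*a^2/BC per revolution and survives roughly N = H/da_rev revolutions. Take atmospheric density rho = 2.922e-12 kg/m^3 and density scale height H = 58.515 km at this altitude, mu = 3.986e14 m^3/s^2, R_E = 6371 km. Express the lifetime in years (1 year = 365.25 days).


a = R_E + alt = 6785.2000 km = 6.7852e+06 m
da_rev = 2*pi*rho*a^2/BC = 2*pi*2.922e-12*(6.7852e+06)^2/95.3 = 8.869364 m per revolution
N = H/da_rev = 58515.0000 m / 8.869364 m = 6597.4290 revolutions
P = 2*pi*sqrt(a^3/mu) = 5562.3102 s
lifetime = N*P = 6597.4290 * 5562.3102 = 3.6696946e+07 s = 424.7332 days
years = 424.7332 / 365.25 = 1.1629 years

1.1629 years


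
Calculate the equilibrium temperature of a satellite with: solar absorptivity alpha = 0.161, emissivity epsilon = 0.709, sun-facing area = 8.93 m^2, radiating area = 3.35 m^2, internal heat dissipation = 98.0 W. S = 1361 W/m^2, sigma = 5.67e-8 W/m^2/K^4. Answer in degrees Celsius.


Numerator = alpha*S*A_sun + Q_int = 0.161*1361*8.93 + 98.0 = 2054.7505 W
Denominator = eps*sigma*A_rad = 0.709*5.67e-8*3.35 = 1.34671e-07 W/K^4
T^4 = 1.5257557e+10 K^4
T = 351.4562 K = 78.3062 C

78.3062 degrees Celsius


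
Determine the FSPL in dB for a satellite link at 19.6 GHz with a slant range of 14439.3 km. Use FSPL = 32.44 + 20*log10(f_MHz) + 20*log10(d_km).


f = 19.6 GHz = 19600.0000 MHz
d = 14439.3 km
FSPL = 32.44 + 20*log10(19600.0000) + 20*log10(14439.3)
FSPL = 32.44 + 85.8451 + 83.1909
FSPL = 201.4760 dB

201.4760 dB


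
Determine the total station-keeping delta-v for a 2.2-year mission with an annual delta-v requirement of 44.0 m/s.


dV = rate * years = 44.0 * 2.2
dV = 96.8000 m/s

96.8000 m/s


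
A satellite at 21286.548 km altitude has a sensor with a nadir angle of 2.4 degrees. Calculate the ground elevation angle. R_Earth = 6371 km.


r = R_E + alt = 27657.5480 km
Law of sines in the satellite / Earth-center / ground-point triangle:
  sin(nadir)/R_E = sin(90 + el)/r  =>  cos(el) = (r/R_E)*sin(nadir)
cos(el) = (27657.5480 / 6371.0000) * sin(2.4 deg) = 0.181789
el = arccos(0.181789) = 79.5260 deg
(Earth-central angle = 90 - nadir - el = 8.0740 deg)

79.5260 degrees


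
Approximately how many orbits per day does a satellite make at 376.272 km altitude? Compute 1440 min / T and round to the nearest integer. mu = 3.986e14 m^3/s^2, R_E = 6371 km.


r = 6.747272e+06 m
T = 2*pi*sqrt(r^3/mu) = 5515.7370 s = 91.9289 min
revs/day = 1440 / 91.9289 = 15.6643
Rounded: 16 revolutions per day

16 revolutions per day


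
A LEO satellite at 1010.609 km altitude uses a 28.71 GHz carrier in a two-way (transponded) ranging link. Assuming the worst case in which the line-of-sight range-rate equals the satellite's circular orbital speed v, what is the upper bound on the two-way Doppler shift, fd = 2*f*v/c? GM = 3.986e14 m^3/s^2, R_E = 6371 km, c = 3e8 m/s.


r = 7.381609e+06 m
v = sqrt(mu/r) = 7348.4058 m/s (worst-case radial velocity)
f = 28.71 GHz = 2.871e+10 Hz
fd = 2*f*v/c = 2*2.871e+10*7348.4058/3.0e+08
fd = 1.4064849e+06 Hz

1.4065e+06 Hz


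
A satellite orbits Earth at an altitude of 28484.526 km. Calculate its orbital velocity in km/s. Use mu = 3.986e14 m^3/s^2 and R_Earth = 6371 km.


r = R_E + alt = 6371.0 + 28484.526 = 34855.5260 km = 3.4855526e+07 m
v = sqrt(mu/r) = sqrt(3.986e14 / 3.4855526e+07) = 3381.6825 m/s = 3.3817 km/s

3.3817 km/s


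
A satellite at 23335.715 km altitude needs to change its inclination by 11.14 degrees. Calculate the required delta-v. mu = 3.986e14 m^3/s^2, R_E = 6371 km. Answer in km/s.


r = 29706.7150 km = 2.9706715e+07 m
V = sqrt(mu/r) = 3663.0372 m/s
di = 11.14 deg = 0.1944297 rad
dV = 2*V*sin(di/2) = 2*3663.0372*sin(0.09721484)
dV = 711.0819 m/s = 0.7110819 km/s

0.7111 km/s


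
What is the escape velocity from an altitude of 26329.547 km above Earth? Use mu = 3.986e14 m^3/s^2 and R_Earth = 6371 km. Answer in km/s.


r = 6371.0 + 26329.547 = 32700.5470 km = 3.2700547e+07 m
v_esc = sqrt(2*mu/r) = sqrt(2*3.986e14 / 3.2700547e+07)
v_esc = 4937.4889 m/s = 4.9375 km/s

4.9375 km/s


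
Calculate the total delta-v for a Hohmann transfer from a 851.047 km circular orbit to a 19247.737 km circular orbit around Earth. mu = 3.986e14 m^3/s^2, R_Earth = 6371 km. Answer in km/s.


r1 = 7222.0470 km = 7.222047e+06 m
r2 = 25618.7370 km = 2.5618737e+07 m
dv1 = sqrt(mu/r1)*(sqrt(2*r2/(r1+r2)) - 1) = 1850.3825 m/s
dv2 = sqrt(mu/r2)*(1 - sqrt(2*r1/(r1+r2))) = 1328.5378 m/s
total dv = |dv1| + |dv2| = 1850.3825 + 1328.5378 = 3178.9204 m/s = 3.1789 km/s

3.1789 km/s


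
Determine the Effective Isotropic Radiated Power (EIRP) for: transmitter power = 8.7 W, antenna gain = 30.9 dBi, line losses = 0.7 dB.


Pt = 8.7 W = 9.3952 dBW
EIRP = Pt_dBW + Gt - losses = 9.3952 + 30.9 - 0.7 = 39.5952 dBW

39.5952 dBW


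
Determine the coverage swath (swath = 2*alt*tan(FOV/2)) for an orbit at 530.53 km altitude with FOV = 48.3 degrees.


FOV = 48.3 deg = 0.842994 rad
swath = 2 * alt * tan(FOV/2) = 2 * 530.53 * tan(0.421497)
swath = 2 * 530.53 * 0.4483693
swath = 475.7467 km

475.7467 km


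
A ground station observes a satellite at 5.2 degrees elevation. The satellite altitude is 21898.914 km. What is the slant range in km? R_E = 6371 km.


h = 21898.914 km, el = 5.2 deg
d = -R_E*sin(el) + sqrt((R_E*sin(el))^2 + 2*R_E*h + h^2)
d = -6371.0000*sin(0.09075712) + sqrt((6371.0000*0.09063258)^2 + 2*6371.0000*21898.914 + 21898.914^2)
d = 26971.2969 km

26971.2969 km


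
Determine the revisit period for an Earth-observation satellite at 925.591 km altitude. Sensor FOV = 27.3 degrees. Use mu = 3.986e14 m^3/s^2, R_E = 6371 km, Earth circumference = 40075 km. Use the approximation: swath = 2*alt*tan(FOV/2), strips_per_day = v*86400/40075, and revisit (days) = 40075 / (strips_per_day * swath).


swath = 2*925.591*tan(0.2382374) = 449.5584 km
v = sqrt(mu/r) = 7391.0926 m/s = 7.3911 km/s
strips/day = v*86400/40075 = 7.3911*86400/40075 = 15.9349
coverage/day = strips * swath = 15.9349 * 449.5584 = 7163.6606 km
revisit = 40075 / 7163.6606 = 5.5942 days

5.5942 days


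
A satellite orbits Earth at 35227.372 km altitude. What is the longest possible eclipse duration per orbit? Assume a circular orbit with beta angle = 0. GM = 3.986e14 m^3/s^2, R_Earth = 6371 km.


r = 41598.3720 km
T = 1407.2604 min
Eclipse fraction = arcsin(R_E/r)/pi = arcsin(6371.0000/41598.3720)/pi
= arcsin(0.153155)/pi = 0.04894339
Eclipse duration = 0.04894339 * 1407.2604 = 68.8761 min

68.8761 minutes


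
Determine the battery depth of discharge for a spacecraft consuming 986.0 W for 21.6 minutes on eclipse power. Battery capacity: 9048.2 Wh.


E_used = P * t / 60 = 986.0 * 21.6 / 60 = 354.9600 Wh
DOD = E_used / E_total * 100 = 354.9600 / 9048.2 * 100
DOD = 3.9230 %

3.9230 %


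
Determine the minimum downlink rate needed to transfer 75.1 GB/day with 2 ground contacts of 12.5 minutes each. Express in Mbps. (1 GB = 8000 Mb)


total contact time = 2 * 12.5 * 60 = 1500.0000 s
data = 75.1 GB = 600800.0000 Mb
rate = 600800.0000 / 1500.0000 = 400.5333 Mbps

400.5333 Mbps


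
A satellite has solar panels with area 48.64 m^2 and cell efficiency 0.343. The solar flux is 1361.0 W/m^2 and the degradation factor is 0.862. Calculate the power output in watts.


P = area * eta * S * degradation
P = 48.64 * 0.343 * 1361.0 * 0.862
P = 19572.8054 W

19572.8054 W


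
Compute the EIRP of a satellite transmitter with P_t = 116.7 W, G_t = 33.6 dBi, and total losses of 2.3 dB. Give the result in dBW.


Pt = 116.7 W = 20.6707 dBW
EIRP = Pt_dBW + Gt - losses = 20.6707 + 33.6 - 2.3 = 51.9707 dBW

51.9707 dBW


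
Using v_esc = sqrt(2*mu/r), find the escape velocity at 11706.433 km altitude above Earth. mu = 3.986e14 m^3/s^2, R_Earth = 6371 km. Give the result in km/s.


r = 6371.0 + 11706.433 = 18077.4330 km = 1.8077433e+07 m
v_esc = sqrt(2*mu/r) = sqrt(2*3.986e14 / 1.8077433e+07)
v_esc = 6640.7215 m/s = 6.6407 km/s

6.6407 km/s


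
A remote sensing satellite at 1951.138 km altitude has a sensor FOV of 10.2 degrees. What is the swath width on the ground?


FOV = 10.2 deg = 0.1780236 rad
swath = 2 * alt * tan(FOV/2) = 2 * 1951.138 * tan(0.08901179)
swath = 2 * 1951.138 * 0.08924762
swath = 348.2689 km

348.2689 km


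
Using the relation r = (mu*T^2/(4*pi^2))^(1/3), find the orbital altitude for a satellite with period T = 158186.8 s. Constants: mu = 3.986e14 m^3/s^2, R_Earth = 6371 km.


T = 158186.8 s
r = (mu*T^2/(4*pi^2))^(1/3) = (3.986e14 * 158186.8^2 / (4*pi^2))^(1/3)
r = 6.3217795e+07 m = 63217.7954 km
alt = r - R_E = 63217.7954 - 6371 = 56846.7954 km

56846.7954 km


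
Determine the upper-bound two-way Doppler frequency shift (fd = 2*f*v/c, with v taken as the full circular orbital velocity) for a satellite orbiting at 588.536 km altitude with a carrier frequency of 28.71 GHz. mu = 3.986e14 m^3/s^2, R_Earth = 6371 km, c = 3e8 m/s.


r = 6.959536e+06 m
v = sqrt(mu/r) = 7567.9544 m/s (worst-case radial velocity)
f = 28.71 GHz = 2.871e+10 Hz
fd = 2*f*v/c = 2*2.871e+10*7567.9544/3.0e+08
fd = 1.4485065e+06 Hz

1.4485e+06 Hz


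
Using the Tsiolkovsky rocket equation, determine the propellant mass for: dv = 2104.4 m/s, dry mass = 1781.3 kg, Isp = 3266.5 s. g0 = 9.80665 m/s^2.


ve = Isp * g0 = 3266.5 * 9.80665 = 32033.422225 m/s
mass ratio = exp(dv/ve) = exp(2104.4/32033.422225) = 1.06789977
m_prop = m_dry * (mr - 1) = 1781.3 * (1.06789977 - 1)
m_prop = 120.9499 kg

120.9499 kg


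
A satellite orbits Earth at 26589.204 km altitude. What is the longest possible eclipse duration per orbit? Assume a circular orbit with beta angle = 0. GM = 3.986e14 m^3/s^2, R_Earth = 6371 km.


r = 32960.2040 km
T = 992.5327 min
Eclipse fraction = arcsin(R_E/r)/pi = arcsin(6371.0000/32960.2040)/pi
= arcsin(0.1932937)/pi = 0.06191702
Eclipse duration = 0.06191702 * 992.5327 = 61.4547 min

61.4547 minutes


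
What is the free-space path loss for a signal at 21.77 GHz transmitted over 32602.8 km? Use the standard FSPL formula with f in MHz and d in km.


f = 21.77 GHz = 21770.0000 MHz
d = 32602.8 km
FSPL = 32.44 + 20*log10(21770.0000) + 20*log10(32602.8)
FSPL = 32.44 + 86.7572 + 90.2651
FSPL = 209.4623 dB

209.4623 dB


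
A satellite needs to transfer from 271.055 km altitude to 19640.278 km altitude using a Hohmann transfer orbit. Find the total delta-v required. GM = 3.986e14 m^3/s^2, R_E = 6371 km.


r1 = 6642.0550 km = 6.642055e+06 m
r2 = 26011.2780 km = 2.6011278e+07 m
dv1 = sqrt(mu/r1)*(sqrt(2*r2/(r1+r2)) - 1) = 2031.2759 m/s
dv2 = sqrt(mu/r2)*(1 - sqrt(2*r1/(r1+r2))) = 1417.7662 m/s
total dv = |dv1| + |dv2| = 2031.2759 + 1417.7662 = 3449.0421 m/s = 3.4490 km/s

3.4490 km/s


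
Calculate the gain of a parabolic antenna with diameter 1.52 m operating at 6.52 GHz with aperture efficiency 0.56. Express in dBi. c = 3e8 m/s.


lambda = c/f = 3e8 / 6.52e+09 = 0.04601227 m
G = eta*(pi*D/lambda)^2 = 0.56*(pi*1.52/0.04601227)^2
G = 6031.5319 (linear)
G = 10*log10(6031.5319) = 37.8043 dBi

37.8043 dBi


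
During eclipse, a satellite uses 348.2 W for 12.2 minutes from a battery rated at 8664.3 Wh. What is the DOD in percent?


E_used = P * t / 60 = 348.2 * 12.2 / 60 = 70.8007 Wh
DOD = E_used / E_total * 100 = 70.8007 / 8664.3 * 100
DOD = 0.8171539 %

0.8172 %


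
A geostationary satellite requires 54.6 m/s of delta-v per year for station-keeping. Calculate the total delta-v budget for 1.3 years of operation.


dV = rate * years = 54.6 * 1.3
dV = 70.9800 m/s

70.9800 m/s


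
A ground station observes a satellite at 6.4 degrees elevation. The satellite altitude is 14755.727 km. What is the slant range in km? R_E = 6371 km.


h = 14755.727 km, el = 6.4 deg
d = -R_E*sin(el) + sqrt((R_E*sin(el))^2 + 2*R_E*h + h^2)
d = -6371.0000*sin(0.1117011) + sqrt((6371.0000*0.1114689)^2 + 2*6371.0000*14755.727 + 14755.727^2)
d = 19445.5575 km

19445.5575 km


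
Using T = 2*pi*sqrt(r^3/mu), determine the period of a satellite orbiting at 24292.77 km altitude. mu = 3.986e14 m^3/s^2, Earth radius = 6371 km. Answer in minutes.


r = 30663.7700 km = 3.066377e+07 m
T = 2*pi*sqrt(r^3/mu) = 2*pi*sqrt(2.8832125e+22 / 3.986e14)
T = 53437.9199 s = 890.6320 min

890.6320 minutes


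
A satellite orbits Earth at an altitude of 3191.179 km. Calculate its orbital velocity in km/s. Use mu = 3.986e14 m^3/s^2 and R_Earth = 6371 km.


r = R_E + alt = 6371.0 + 3191.179 = 9562.1790 km = 9.562179e+06 m
v = sqrt(mu/r) = sqrt(3.986e14 / 9.562179e+06) = 6456.3968 m/s = 6.4564 km/s

6.4564 km/s


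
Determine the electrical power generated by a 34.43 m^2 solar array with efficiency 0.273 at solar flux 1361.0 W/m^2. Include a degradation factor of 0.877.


P = area * eta * S * degradation
P = 34.43 * 0.273 * 1361.0 * 0.877
P = 11219.0837 W

11219.0837 W


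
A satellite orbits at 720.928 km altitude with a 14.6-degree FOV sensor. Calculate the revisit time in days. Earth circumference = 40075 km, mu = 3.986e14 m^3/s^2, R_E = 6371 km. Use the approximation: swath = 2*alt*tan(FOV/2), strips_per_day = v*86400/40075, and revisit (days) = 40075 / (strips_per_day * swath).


swath = 2*720.928*tan(0.127409) = 184.7060 km
v = sqrt(mu/r) = 7496.9823 m/s = 7.4970 km/s
strips/day = v*86400/40075 = 7.4970*86400/40075 = 16.1632
coverage/day = strips * swath = 16.1632 * 184.7060 = 2985.4358 km
revisit = 40075 / 2985.4358 = 13.4235 days

13.4235 days


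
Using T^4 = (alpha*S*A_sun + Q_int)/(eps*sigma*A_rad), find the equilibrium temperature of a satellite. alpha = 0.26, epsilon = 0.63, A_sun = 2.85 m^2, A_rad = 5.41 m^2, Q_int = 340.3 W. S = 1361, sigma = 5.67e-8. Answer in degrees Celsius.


Numerator = alpha*S*A_sun + Q_int = 0.26*1361*2.85 + 340.3 = 1348.8010 W
Denominator = eps*sigma*A_rad = 0.63*5.67e-8*5.41 = 1.9325061e-07 W/K^4
T^4 = 6.9795433e+09 K^4
T = 289.0392 K = 15.8892 C

15.8892 degrees Celsius


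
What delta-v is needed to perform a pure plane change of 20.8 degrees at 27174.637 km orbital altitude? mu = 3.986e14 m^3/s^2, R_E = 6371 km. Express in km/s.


r = 33545.6370 km = 3.3545637e+07 m
V = sqrt(mu/r) = 3447.0742 m/s
di = 20.8 deg = 0.3630285 rad
dV = 2*V*sin(di/2) = 2*3447.0742*sin(0.1815142)
dV = 1244.5258 m/s = 1.2445 km/s

1.2445 km/s


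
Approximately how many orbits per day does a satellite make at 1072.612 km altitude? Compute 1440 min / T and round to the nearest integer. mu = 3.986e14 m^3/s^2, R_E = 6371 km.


r = 7.443612e+06 m
T = 2*pi*sqrt(r^3/mu) = 6391.2648 s = 106.5211 min
revs/day = 1440 / 106.5211 = 13.5185
Rounded: 14 revolutions per day

14 revolutions per day


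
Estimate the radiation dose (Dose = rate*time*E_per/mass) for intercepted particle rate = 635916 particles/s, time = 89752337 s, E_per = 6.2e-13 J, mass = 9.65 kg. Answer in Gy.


Total energy deposited = rate * time * E_per
  = 635916 * 89752337 * 6.2e-13 = 35.3865 J
Dose = E_total / mass = 35.3865 / 9.65
Dose = 3.6670 Gy

3.6670 Gy


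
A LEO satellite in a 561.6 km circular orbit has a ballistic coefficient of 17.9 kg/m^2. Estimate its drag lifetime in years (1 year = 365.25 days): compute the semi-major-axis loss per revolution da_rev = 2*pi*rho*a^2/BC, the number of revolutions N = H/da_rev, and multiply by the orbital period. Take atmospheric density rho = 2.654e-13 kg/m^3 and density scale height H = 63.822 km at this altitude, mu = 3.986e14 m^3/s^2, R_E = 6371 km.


a = R_E + alt = 6932.6000 km = 6.9326e+06 m
da_rev = 2*pi*rho*a^2/BC = 2*pi*2.654e-13*(6.9326e+06)^2/17.9 = 4.477340 m per revolution
N = H/da_rev = 63822.0000 m / 4.477340 m = 14254.4468 revolutions
P = 2*pi*sqrt(a^3/mu) = 5744.5423 s
lifetime = N*P = 14254.4468 * 5744.5423 = 8.1885273e+07 s = 947.7462 days
years = 947.7462 / 365.25 = 2.5948 years

2.5948 years


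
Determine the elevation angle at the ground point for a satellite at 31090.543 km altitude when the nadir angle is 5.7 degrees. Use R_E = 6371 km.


r = R_E + alt = 37461.5430 km
Law of sines in the satellite / Earth-center / ground-point triangle:
  sin(nadir)/R_E = sin(90 + el)/r  =>  cos(el) = (r/R_E)*sin(nadir)
cos(el) = (37461.5430 / 6371.0000) * sin(5.7 deg) = 0.5840011
el = arccos(0.5840011) = 54.2675 deg
(Earth-central angle = 90 - nadir - el = 30.0325 deg)

54.2675 degrees


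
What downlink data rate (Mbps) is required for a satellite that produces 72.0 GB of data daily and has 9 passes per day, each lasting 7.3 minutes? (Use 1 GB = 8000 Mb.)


total contact time = 9 * 7.3 * 60 = 3942.0000 s
data = 72.0 GB = 576000.0000 Mb
rate = 576000.0000 / 3942.0000 = 146.1187 Mbps

146.1187 Mbps


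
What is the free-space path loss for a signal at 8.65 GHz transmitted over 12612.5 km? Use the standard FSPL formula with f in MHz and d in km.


f = 8.65 GHz = 8650.0000 MHz
d = 12612.5 km
FSPL = 32.44 + 20*log10(8650.0000) + 20*log10(12612.5)
FSPL = 32.44 + 78.7403 + 82.0160
FSPL = 193.1963 dB

193.1963 dB


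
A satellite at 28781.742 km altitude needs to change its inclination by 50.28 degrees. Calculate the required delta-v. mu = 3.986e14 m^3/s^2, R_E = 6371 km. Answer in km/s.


r = 35152.7420 km = 3.5152742e+07 m
V = sqrt(mu/r) = 3367.3561 m/s
di = 50.28 deg = 0.8775515 rad
dV = 2*V*sin(di/2) = 2*3367.3561*sin(0.4387758)
dV = 2861.1180 m/s = 2.8611 km/s

2.8611 km/s


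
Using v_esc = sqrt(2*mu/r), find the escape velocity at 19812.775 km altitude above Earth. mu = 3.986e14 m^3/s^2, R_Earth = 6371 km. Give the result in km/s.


r = 6371.0 + 19812.775 = 26183.7750 km = 2.6183775e+07 m
v_esc = sqrt(2*mu/r) = sqrt(2*3.986e14 / 2.6183775e+07)
v_esc = 5517.8198 m/s = 5.5178 km/s

5.5178 km/s


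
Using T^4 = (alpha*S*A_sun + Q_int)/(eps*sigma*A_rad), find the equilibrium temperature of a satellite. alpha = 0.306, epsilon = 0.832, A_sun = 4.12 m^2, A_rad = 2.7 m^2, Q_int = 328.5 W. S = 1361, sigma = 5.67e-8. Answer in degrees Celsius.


Numerator = alpha*S*A_sun + Q_int = 0.306*1361*4.12 + 328.5 = 2044.3399 W
Denominator = eps*sigma*A_rad = 0.832*5.67e-8*2.7 = 1.2737088e-07 W/K^4
T^4 = 1.6050293e+10 K^4
T = 355.9350 K = 82.7850 C

82.7850 degrees Celsius


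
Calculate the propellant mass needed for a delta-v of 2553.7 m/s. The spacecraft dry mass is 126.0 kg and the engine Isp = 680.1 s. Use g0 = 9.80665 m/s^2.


ve = Isp * g0 = 680.1 * 9.80665 = 6669.502665 m/s
mass ratio = exp(dv/ve) = exp(2553.7/6669.502665) = 1.46651981
m_prop = m_dry * (mr - 1) = 126.0 * (1.46651981 - 1)
m_prop = 58.7815 kg

58.7815 kg


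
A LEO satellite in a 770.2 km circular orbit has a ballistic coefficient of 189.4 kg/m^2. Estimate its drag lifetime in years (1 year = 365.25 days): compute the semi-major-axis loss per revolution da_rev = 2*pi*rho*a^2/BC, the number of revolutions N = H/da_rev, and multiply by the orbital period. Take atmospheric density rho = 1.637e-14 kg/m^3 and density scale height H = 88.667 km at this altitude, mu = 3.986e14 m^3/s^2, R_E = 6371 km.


a = R_E + alt = 7141.2000 km = 7.1412e+06 m
da_rev = 2*pi*rho*a^2/BC = 2*pi*1.637e-14*(7.1412e+06)^2/189.4 = 0.0276943366 m per revolution
N = H/da_rev = 88667.0000 m / 0.0276943366 m = 3.2016293e+06 revolutions
P = 2*pi*sqrt(a^3/mu) = 6005.7606 s
lifetime = N*P = 3.2016293e+06 * 6005.7606 = 1.9228219e+10 s = 222548.8334 days
years = 222548.8334 / 365.25 = 609.3055 years

609.3055 years


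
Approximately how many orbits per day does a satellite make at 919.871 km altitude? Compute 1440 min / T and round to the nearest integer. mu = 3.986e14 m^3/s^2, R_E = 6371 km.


r = 7.290871e+06 m
T = 2*pi*sqrt(r^3/mu) = 6195.5568 s = 103.2593 min
revs/day = 1440 / 103.2593 = 13.9455
Rounded: 14 revolutions per day

14 revolutions per day


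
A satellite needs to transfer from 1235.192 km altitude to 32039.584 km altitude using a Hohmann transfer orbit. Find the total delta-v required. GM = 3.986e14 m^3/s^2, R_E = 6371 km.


r1 = 7606.1920 km = 7.606192e+06 m
r2 = 38410.5840 km = 3.8410584e+07 m
dv1 = sqrt(mu/r1)*(sqrt(2*r2/(r1+r2)) - 1) = 2114.2467 m/s
dv2 = sqrt(mu/r2)*(1 - sqrt(2*r1/(r1+r2))) = 1369.2068 m/s
total dv = |dv1| + |dv2| = 2114.2467 + 1369.2068 = 3483.4535 m/s = 3.4835 km/s

3.4835 km/s


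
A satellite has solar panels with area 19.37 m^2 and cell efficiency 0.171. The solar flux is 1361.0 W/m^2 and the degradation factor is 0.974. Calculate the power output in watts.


P = area * eta * S * degradation
P = 19.37 * 0.171 * 1361.0 * 0.974
P = 4390.7915 W

4390.7915 W


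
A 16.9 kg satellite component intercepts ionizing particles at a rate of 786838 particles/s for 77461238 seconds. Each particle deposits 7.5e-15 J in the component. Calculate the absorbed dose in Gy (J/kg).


Total energy deposited = rate * time * E_per
  = 786838 * 77461238 * 7.5e-15 = 0.4571208 J
Dose = E_total / mass = 0.4571208 / 16.9
Dose = 0.02704857 Gy

0.0270 Gy
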